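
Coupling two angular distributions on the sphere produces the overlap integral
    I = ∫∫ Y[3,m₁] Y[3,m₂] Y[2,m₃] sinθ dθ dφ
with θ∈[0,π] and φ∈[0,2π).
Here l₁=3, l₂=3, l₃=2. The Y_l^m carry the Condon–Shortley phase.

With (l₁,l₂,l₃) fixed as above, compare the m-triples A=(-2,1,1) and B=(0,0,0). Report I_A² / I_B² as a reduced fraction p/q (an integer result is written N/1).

Same 3,3,2: normalisation and zero-m 3j drop out of the ratio.
A: Δ: 4! 2! 2! / 9! → 1/3780; sum: t=3:−1/12 t=4:+1/48 = -1/16; 3j²(3 3 2; -2 1 1) = Δ·Π!·Σ² = 1/28  (sign +1)
B: Δ: 4! 2! 2! / 9! → 1/3780; sum: t=1:−1/24 t=2:+1/4 t=3:−1/24 = 1/6; 3j²(3 3 2; 0 0 0) = Δ·Π!·Σ² = 4/105  (sign +1)
I_A²/I_B² = (1/28)/(4/105) = 15/16

15/16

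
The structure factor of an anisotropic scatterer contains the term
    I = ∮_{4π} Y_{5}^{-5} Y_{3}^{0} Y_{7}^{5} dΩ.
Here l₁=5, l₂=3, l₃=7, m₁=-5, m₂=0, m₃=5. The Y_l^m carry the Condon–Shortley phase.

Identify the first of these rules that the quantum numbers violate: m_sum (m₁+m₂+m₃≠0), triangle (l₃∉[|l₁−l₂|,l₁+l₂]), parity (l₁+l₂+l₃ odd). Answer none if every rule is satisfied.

parity

Σmᵢ = 0  ✓
l₃∈[|l₁−l₂|,l₁+l₂]=[2,8], have l₃=7  ✓
Σlᵢ = 15 ⇒ odd  ✗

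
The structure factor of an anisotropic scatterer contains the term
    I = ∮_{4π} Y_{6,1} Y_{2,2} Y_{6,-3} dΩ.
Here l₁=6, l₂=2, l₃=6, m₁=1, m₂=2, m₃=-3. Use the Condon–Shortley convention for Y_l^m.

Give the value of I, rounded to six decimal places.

0.177674

Checks pass: Σm=0; 14 even; l₃=6∈[4,8].
(2·6+1)(2·2+1)(2·6+1) = 845
Δ: 2! 10! 2! / 15! → 1/90090
sum: t=0:+1/69120 t=1:−1/14400 t=2:+1/69120 = -7/172800
3j²(6 2 6; 0 0 0) = Δ·Π!·Σ² = 14/715  (sign -1)
sum: t=2:+1/120960 = 1/120960
3j²(6 2 6; 1 2 -3) = Δ·Π!·Σ² = 24/1001  (sign -1)
combine: 4πI² = 845·14/715·24/1001 = 48/121
take √, sign +1: I = 0.17767364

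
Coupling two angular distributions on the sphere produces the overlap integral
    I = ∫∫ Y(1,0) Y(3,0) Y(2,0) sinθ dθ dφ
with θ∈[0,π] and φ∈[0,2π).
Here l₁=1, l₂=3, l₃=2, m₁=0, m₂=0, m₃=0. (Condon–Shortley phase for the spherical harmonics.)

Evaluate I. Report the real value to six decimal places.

0.247767

Rules hold: Σm=0, L=6 even, 2≤2≤4.
N = 3·7·5 = 105
Δ = 2!·0!·4!/7! = 1/105
Racah Σ t=1..1: t=1:−1/4 = -1/4
⇒ 3j(1 3 2; 0 0 0)² = 3/35, sgn -1
(m-triple is (0,0,0) — same symbol as above.)
4πI² = N·(3j₀)²·(3jₘ)² = 27/35
I = +1·√(0.771429/4π) = 0.24776670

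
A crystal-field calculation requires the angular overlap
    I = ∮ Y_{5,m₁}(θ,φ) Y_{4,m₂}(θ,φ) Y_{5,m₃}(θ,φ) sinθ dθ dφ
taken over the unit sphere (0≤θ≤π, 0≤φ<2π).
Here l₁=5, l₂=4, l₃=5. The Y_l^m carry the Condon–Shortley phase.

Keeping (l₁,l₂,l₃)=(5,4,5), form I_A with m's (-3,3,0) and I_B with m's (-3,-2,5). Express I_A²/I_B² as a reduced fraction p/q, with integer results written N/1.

l's match ⇒ only the (l;m) 3-j factors differ between A and B.
A: triangle coeff Δ(5,4,5) = 1/3153150; Σ_t [3,4]: t=3:−1/17280 t=4:+1/6912 = 1/11520; (3j)²=2/143 [(5 4 5; -3 3 0)], sign=-1
B: triangle coeff Δ(5,4,5) = 1/3153150; Σ_t [2,2]: t=2:+1/69120 = 1/69120; (3j)²=4/143 [(5 4 5; -3 -2 5)], sign=+1
I_A²/I_B² = (2/143)/(4/143) = 1/2

1/2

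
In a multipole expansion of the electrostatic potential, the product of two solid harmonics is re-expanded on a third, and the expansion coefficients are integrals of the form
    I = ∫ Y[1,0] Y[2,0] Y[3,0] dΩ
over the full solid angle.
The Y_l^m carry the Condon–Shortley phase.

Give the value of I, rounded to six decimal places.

0.247767

Checks pass: Σm=0; 6 even; l₃=3∈[1,3].
(2·1+1)(2·2+1)(2·3+1) = 105
Δ: 0! 2! 4! / 7! → 1/105
sum: t=0:+1/4 = 1/4
3j²(1 2 3; 0 0 0) = Δ·Π!·Σ² = 3/35  (sign -1)
(m-triple is (0,0,0) — same symbol as above.)
combine: 4πI² = 105·3/35·3/35 = 27/35
take √, sign +1: I = 0.24776670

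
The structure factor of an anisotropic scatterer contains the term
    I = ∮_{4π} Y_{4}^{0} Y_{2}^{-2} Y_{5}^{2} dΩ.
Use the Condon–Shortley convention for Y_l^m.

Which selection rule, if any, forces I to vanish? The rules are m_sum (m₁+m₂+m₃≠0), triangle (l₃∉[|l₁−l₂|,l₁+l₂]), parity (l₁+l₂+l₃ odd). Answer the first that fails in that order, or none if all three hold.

parity

Σmᵢ = 0  ✓
l₃∈[|l₁−l₂|,l₁+l₂]=[2,6], have l₃=5  ✓
Σlᵢ = 11 ⇒ odd  ✗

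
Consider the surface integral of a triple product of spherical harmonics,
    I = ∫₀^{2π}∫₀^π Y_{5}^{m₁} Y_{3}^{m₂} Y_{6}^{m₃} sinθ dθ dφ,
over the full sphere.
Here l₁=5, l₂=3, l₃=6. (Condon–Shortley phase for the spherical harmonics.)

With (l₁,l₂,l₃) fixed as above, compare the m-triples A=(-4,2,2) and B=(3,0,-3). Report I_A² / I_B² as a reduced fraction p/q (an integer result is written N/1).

l's match ⇒ only the (l;m) 3-j factors differ between A and B.
A: triangle coeff Δ(5,3,6) = 1/675675; Σ_t [1,2]: t=1:−1/967680 t=2:+1/60480 = 1/64512; (3j)²=15/1001 [(5 3 6; -4 2 2)], sign=+1
B: triangle coeff Δ(5,3,6) = 1/675675; Σ_t [0,2]: t=0:+1/17280 t=1:−1/20160 t=2:+1/483840 = 1/96768; (3j)²=1/1001 [(5 3 6; 3 0 -3)], sign=-1
I_A²/I_B² = (15/1001)/(1/1001) = 15/1

15/1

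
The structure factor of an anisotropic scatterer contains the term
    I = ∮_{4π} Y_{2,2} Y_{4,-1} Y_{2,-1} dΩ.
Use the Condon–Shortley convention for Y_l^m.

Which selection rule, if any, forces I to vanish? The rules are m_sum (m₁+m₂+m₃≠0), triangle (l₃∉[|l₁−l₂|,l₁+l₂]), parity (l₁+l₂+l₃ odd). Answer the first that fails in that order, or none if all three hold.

none

Σmᵢ = 0  ✓
l₃∈[|l₁−l₂|,l₁+l₂]=[2,6], have l₃=2  ✓
Σlᵢ = 8 ⇒ even  ✓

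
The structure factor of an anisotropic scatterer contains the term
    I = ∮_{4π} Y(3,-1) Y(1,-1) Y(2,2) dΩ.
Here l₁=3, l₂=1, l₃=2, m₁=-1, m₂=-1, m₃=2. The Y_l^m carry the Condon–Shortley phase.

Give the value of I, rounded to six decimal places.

-0.082589

Rules hold: Σm=0, L=6 even, 2≤2≤4.
N = 7·3·5 = 105
Δ = 2!·4!·0!/7! = 1/105
Racah Σ t=1..1: t=1:−1/4 = -1/4
⇒ 3j(3 1 2; 0 0 0)² = 3/35, sgn -1
Racah Σ t=0..0: t=0:+1/48 = 1/48
⇒ 3j(3 1 2; -1 -1 2)² = 1/105, sgn +1
4πI² = N·(3j₀)²·(3jₘ)² = 3/35
I = -1·√(0.0857143/4π) = -0.08258890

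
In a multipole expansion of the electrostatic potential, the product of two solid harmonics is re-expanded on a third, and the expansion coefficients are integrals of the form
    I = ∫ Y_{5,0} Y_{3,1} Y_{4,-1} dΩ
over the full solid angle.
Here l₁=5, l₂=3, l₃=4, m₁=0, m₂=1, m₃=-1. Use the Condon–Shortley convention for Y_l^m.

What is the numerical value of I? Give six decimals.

-0.009577

m-sum 0 ✓  L=12 even ✓  2≤4≤8 ✓
Π(2lᵢ+1) = 11×7×9 = 693
triangle coeff Δ(5,3,4) = 1/180180
Σ_t [1,3]: t=1:−1/576 t=2:+1/144 t=3:−1/576 = 1/288
(3j)²=20/1001 [(5 3 4; 0 0 0)], sign=+1
Σ_t [2,4]: t=2:+1/288 t=3:−1/288 t=4:+1/5760 = 1/5760
(3j)²=1/12012 [(5 3 4; 0 1 -1)], sign=-1
⇒ 4πI² = 15/13013
I = (-1)√(15/13013/(4π)) = -0.00957750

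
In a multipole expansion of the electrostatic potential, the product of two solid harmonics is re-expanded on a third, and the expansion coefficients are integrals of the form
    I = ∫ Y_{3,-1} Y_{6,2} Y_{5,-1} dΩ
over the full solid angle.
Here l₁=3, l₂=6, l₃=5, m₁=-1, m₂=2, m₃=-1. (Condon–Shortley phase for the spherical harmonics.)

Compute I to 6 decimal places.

Checks pass: Σm=0; 14 even; l₃=5∈[3,9].
(2·3+1)(2·6+1)(2·5+1) = 1001
Δ: 4! 2! 8! / 15! → 1/675675
sum: t=1:−1/8640 t=2:+1/2304 t=3:−1/8640 = 7/34560
3j²(3 6 5; 0 0 0) = Δ·Π!·Σ² = 7/429  (sign -1)
sum: t=2:+1/11520 t=3:−1/4320 t=4:+1/27648 = -1/9216
3j²(3 6 5; -1 2 -1) = Δ·Π!·Σ² = 2/143  (sign -1)
combine: 4πI² = 1001·7/429·2/143 = 98/429
take √, sign +1: I = 0.13482780

0.134828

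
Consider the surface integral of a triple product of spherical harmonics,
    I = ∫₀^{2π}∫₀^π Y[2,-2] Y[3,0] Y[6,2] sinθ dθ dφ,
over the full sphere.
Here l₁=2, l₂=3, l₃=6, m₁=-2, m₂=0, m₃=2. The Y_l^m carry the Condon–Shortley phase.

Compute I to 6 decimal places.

triangle: need 1≤l₃≤5, have 6; I=0

0.000000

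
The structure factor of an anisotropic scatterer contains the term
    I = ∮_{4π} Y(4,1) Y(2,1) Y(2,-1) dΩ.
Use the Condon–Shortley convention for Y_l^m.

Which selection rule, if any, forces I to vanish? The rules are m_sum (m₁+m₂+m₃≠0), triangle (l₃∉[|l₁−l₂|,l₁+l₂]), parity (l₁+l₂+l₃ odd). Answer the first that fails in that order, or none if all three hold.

m_sum

azimuthal sum: 1 + 1 − 1 = 1  ✗
2 ≤ 2 ≤ 6 (triangle on l)
L = 4 + 2 + 2 = 8 (even)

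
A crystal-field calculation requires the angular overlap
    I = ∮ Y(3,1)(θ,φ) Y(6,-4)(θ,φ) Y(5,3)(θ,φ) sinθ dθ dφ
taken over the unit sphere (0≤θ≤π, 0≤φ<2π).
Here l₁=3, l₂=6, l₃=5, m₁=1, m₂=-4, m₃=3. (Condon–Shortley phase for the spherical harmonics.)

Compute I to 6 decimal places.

Rules hold: Σm=0, L=14 even, 3≤5≤9.
N = 7·13·11 = 1001
Δ = 4!·2!·8!/15! = 1/675675
Racah Σ t=1..3: t=1:−1/8640 t=2:+1/2304 t=3:−1/8640 = 7/34560
⇒ 3j(3 6 5; 0 0 0)² = 7/429, sgn -1
Racah Σ t=0..2: t=0:+1/69120 t=1:−1/30240 t=2:+1/322560 = -1/64512
⇒ 3j(3 6 5; 1 -4 3)² = 10/1001, sgn -1
4πI² = N·(3j₀)²·(3jₘ)² = 70/429
I = +1·√(0.16317/4π) = 0.11395029

0.113950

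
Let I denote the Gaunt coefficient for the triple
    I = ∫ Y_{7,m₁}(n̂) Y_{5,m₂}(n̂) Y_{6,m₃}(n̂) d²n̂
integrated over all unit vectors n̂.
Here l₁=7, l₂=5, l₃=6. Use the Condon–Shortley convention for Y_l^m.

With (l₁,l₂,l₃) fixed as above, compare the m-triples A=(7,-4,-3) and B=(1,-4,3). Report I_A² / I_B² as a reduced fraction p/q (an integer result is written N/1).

429/448

Shared (l₁,l₂,l₃)=(7,5,6): N and (l;000)² cancel in I_A²/I_B².
A: Δ = 6!·8!·4!/19! = 1/174594420; Racah Σ t=0..0: t=0:+1/174182400 = 1/174182400; ⇒ 3j(7 5 6; 7 -4 -3)² = 21/1615, sgn -1
B: Δ = 6!·8!·4!/19! = 1/174594420; Racah Σ t=0..1: t=0:+1/6220800 t=1:−1/2073600 = -1/3110400; ⇒ 3j(7 5 6; 1 -4 3)² = 3136/230945, sgn +1
I_A²/I_B² = (21/1615)/(3136/230945) = 429/448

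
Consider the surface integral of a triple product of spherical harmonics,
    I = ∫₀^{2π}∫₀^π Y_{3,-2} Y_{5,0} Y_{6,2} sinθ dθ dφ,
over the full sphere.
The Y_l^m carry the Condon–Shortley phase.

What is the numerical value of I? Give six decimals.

Rules hold: Σm=0, L=14 even, 2≤6≤8.
N = 7·11·13 = 1001
Δ = 2!·4!·8!/15! = 1/675675
Racah Σ t=0..2: t=0:+1/8640 t=1:−1/2304 t=2:+1/8640 = -7/34560
⇒ 3j(3 5 6; 0 0 0)² = 7/429, sgn -1
Racah Σ t=1..2: t=1:−1/13824 t=2:+1/8640 = 1/23040
⇒ 3j(3 5 6; -2 0 2)² = 2/429, sgn +1
4πI² = N·(3j₀)²·(3jₘ)² = 98/1287
I = -1·√(0.0761461/4π) = -0.07784287

-0.077843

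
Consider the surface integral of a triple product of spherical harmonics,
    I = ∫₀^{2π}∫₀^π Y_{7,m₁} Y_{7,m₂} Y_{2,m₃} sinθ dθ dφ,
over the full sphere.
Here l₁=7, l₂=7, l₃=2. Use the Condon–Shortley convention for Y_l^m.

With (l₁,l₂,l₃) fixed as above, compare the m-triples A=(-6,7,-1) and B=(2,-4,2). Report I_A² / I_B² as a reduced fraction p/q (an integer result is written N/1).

1183/1100

Same 7,7,2: normalisation and zero-m 3j drop out of the ratio.
A: Δ: 12! 2! 2! / 17! → 1/185640; sum: t=12:+1/958003200 = 1/958003200; 3j²(7 7 2; -6 7 -1) = Δ·Π!·Σ² = 13/680  (sign -1)
B: Δ: 12! 2! 2! / 17! → 1/185640; sum: t=3:−1/8709120 = -1/8709120; 3j²(7 7 2; 2 -4 2) = Δ·Π!·Σ² = 55/3094  (sign -1)
I_A²/I_B² = (13/680)/(55/3094) = 1183/1100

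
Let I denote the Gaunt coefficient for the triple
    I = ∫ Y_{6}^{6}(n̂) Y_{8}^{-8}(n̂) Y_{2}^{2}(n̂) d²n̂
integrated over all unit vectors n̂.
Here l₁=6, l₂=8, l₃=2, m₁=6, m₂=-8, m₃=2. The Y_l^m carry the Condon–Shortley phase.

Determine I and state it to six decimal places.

Rules hold: Σm=0, L=16 even, 2≤2≤14.
N = 13·17·5 = 1105
Δ = 12!·0!·4!/17! = 1/30940
Racah Σ t=6..6: t=6:+1/2073600 = 1/2073600
⇒ 3j(6 8 2; 0 0 0)² = 28/1105, sgn +1
Racah Σ t=0..0: t=0:+1/11496038400 = 1/11496038400
⇒ 3j(6 8 2; 6 -8 2)² = 1/17, sgn +1
4πI² = N·(3j₀)²·(3jₘ)² = 28/17
I = +1·√(1.64706/4π) = 0.36203422

0.362034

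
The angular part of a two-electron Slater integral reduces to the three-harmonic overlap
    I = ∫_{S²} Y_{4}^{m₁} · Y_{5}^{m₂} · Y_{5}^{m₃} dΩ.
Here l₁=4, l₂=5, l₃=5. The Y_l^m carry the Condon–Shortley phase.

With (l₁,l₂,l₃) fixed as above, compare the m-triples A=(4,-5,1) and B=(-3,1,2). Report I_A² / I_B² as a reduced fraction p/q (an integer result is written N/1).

12/5

l's match ⇒ only the (l;m) 3-j factors differ between A and B.
A: triangle coeff Δ(4,5,5) = 1/3153150; Σ_t [0,0]: t=0:+1/414720 = 1/414720; (3j)²=2/429 [(4 5 5; 4 -5 1)], sign=+1
B: triangle coeff Δ(4,5,5) = 1/3153150; Σ_t [3,4]: t=3:−1/5184 t=4:+1/6912 = -1/20736; (3j)²=5/2574 [(4 5 5; -3 1 2)], sign=+1
I_A²/I_B² = (2/429)/(5/2574) = 12/5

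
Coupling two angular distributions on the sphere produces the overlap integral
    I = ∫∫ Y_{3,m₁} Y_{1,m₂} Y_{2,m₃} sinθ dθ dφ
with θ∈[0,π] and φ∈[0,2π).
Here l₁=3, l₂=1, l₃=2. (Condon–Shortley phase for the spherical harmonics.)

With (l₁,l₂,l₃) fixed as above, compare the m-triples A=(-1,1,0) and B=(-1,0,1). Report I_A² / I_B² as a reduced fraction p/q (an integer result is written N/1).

3/4

Same 3,1,2: normalisation and zero-m 3j drop out of the ratio.
A: Δ: 2! 4! 0! / 7! → 1/105; sum: t=2:+1/8 = 1/8; 3j²(3 1 2; -1 1 0) = Δ·Π!·Σ² = 2/35  (sign +1)
B: Δ: 2! 4! 0! / 7! → 1/105; sum: t=1:−1/6 = -1/6; 3j²(3 1 2; -1 0 1) = Δ·Π!·Σ² = 8/105  (sign +1)
I_A²/I_B² = (2/35)/(8/105) = 3/4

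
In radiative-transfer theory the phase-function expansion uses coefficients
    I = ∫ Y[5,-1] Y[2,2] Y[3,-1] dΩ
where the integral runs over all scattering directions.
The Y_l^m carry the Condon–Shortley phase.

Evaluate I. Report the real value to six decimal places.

m-sum 0 ✓  L=10 even ✓  3≤3≤7 ✓
Π(2lᵢ+1) = 11×5×7 = 385
triangle coeff Δ(5,2,3) = 1/2310
Σ_t [2,2]: t=2:+1/144 = 1/144
(3j)²=10/231 [(5 2 3; 0 0 0)], sign=-1
Σ_t [4,4]: t=4:+1/1152 = 1/1152
(3j)²=1/154 [(5 2 3; -1 2 -1)], sign=+1
⇒ 4πI² = 25/231
I = (-1)√(25/231/(4π)) = -0.09280237

-0.092802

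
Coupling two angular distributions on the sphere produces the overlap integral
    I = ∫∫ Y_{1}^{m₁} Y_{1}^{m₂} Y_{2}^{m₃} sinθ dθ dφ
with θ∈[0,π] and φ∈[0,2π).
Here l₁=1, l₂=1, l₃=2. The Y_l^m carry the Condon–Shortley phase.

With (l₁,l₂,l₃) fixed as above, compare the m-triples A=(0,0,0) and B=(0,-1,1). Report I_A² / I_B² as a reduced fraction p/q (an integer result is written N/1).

Shared (l₁,l₂,l₃)=(1,1,2): N and (l;000)² cancel in I_A²/I_B².
A: Δ = 0!·2!·2!/5! = 1/30; Racah Σ t=0..0: t=0:+1/1 = 1/1; ⇒ 3j(1 1 2; 0 0 0)² = 2/15, sgn +1
B: Δ = 0!·2!·2!/5! = 1/30; Racah Σ t=0..0: t=0:+1/2 = 1/2; ⇒ 3j(1 1 2; 0 -1 1)² = 1/10, sgn -1
I_A²/I_B² = (2/15)/(1/10) = 4/3

4/3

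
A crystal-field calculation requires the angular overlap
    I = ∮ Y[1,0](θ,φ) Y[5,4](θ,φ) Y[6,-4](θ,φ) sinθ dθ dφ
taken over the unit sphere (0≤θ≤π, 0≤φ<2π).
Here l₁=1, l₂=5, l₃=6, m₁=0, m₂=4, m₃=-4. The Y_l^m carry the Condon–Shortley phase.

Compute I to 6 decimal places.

0.182727

Checks pass: Σm=0; 12 even; l₃=6∈[4,6].
(2·1+1)(2·5+1)(2·6+1) = 429
Δ: 0! 2! 10! / 13! → 1/858
sum: t=0:+1/14400 = 1/14400
3j²(1 5 6; 0 0 0) = Δ·Π!·Σ² = 6/143  (sign +1)
sum: t=0:+1/362880 = 1/362880
3j²(1 5 6; 0 4 -4) = Δ·Π!·Σ² = 10/429  (sign +1)
combine: 4πI² = 429·6/143·10/429 = 60/143
take √, sign +1: I = 0.18272698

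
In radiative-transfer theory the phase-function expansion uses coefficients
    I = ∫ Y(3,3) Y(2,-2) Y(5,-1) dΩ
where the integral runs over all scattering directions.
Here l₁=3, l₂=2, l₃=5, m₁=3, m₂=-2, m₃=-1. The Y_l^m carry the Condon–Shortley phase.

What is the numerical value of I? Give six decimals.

-0.023961

Rules hold: Σm=0, L=10 even, 1≤5≤5.
N = 7·5·11 = 385
Δ = 0!·6!·4!/11! = 1/2310
Racah Σ t=0..0: t=0:+1/144 = 1/144
⇒ 3j(3 2 5; 0 0 0)² = 10/231, sgn -1
Racah Σ t=0..0: t=0:+1/17280 = 1/17280
⇒ 3j(3 2 5; 3 -2 -1)² = 1/2310, sgn +1
4πI² = N·(3j₀)²·(3jₘ)² = 5/693
I = -1·√(0.00721501/4π) = -0.02396147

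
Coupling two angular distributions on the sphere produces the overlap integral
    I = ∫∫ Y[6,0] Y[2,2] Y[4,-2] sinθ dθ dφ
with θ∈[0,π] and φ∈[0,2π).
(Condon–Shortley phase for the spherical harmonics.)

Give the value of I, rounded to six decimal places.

m-sum 0 ✓  L=12 even ✓  4≤4≤8 ✓
Π(2lᵢ+1) = 13×5×9 = 585
triangle coeff Δ(6,2,4) = 1/6435
Σ_t [2,2]: t=2:+1/2304 = 1/2304
(3j)²=5/143 [(6 2 4; 0 0 0)], sign=+1
Σ_t [4,4]: t=4:+1/34560 = 1/34560
(3j)²=1/429 [(6 2 4; 0 2 -2)], sign=+1
⇒ 4πI² = 75/1573
I = (+1)√(75/1573/(4π)) = 0.06159725

0.061597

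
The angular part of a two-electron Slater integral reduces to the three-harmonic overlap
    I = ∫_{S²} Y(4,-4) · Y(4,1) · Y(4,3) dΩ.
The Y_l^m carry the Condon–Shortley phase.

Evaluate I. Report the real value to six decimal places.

m-sum 0 ✓  L=12 even ✓  0≤4≤8 ✓
Π(2lᵢ+1) = 9×9×9 = 729
triangle coeff Δ(4,4,4) = 1/450450
Σ_t [0,4]: t=0:+1/13824 t=1:−1/216 t=2:+1/64 t=3:−1/216 t=4:+1/13824 = 5/768
(3j)²=18/1001 [(4 4 4; 0 0 0)], sign=+1
Σ_t [4,4]: t=4:+1/3456 = 1/3456
(3j)²=35/1287 [(4 4 4; -4 1 3)], sign=-1
⇒ 4πI² = 7290/20449
I = (-1)√(7290/20449/(4π)) = -0.16843130

-0.168431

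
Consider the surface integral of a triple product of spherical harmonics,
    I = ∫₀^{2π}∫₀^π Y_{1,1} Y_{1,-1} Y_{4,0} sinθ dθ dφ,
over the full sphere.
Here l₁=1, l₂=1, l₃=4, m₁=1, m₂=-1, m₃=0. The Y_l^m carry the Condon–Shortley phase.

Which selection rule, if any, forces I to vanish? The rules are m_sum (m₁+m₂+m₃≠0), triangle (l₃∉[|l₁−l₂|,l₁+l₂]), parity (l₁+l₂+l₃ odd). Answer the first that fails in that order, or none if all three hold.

triangle

m₁+m₂+m₃ = 1 − 1 + 0 = 0  ✓
triangle: |1−1|=0 ≤ l₃=4 ≤ 1+1=2  ✗
parity: l₁+l₂+l₃ = 6 is even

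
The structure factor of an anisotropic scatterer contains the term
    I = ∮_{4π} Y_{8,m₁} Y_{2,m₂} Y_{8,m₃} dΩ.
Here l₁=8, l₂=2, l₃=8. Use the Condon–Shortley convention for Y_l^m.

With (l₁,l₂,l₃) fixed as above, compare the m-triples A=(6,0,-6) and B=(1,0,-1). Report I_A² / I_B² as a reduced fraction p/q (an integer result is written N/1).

Shared (l₁,l₂,l₃)=(8,2,8): N and (l;000)² cancel in I_A²/I_B².
A: Δ = 2!·14!·2!/19! = 1/348840; Racah Σ t=0..2: t=0:+1/3832012800 t=1:−1/6227020800 t=2:+1/348713164800 = 1/9686476800; ⇒ 3j(8 2 8; 6 0 -6)² = 6/1615, sgn +1
B: Δ = 2!·14!·2!/19! = 1/348840; Racah Σ t=0..2: t=0:+1/101606400 t=1:−1/29030400 t=2:+1/174182400 = -23/1219276800; ⇒ 3j(8 2 8; 1 0 -1)² = 529/38760, sgn +1
I_A²/I_B² = (6/1615)/(529/38760) = 144/529

144/529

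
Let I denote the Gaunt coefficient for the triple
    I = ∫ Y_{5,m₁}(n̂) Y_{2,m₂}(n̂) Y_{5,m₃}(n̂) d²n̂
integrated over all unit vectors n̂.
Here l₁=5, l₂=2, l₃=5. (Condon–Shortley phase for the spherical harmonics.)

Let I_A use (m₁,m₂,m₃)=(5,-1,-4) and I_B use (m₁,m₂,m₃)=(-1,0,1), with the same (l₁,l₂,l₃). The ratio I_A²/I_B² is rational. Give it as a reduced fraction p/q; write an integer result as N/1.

Shared (l₁,l₂,l₃)=(5,2,5): N and (l;000)² cancel in I_A²/I_B².
A: Δ = 2!·8!·2!/13! = 1/38610; Racah Σ t=0..0: t=0:+1/80640 = 1/80640; ⇒ 3j(5 2 5; 5 -1 -4)² = 9/286, sgn -1
B: Δ = 2!·8!·2!/13! = 1/38610; Racah Σ t=0..2: t=0:+1/5760 t=1:−1/720 t=2:+1/2304 = -1/1280; ⇒ 3j(5 2 5; -1 0 1)² = 27/1430, sgn -1
I_A²/I_B² = (9/286)/(27/1430) = 5/3

5/3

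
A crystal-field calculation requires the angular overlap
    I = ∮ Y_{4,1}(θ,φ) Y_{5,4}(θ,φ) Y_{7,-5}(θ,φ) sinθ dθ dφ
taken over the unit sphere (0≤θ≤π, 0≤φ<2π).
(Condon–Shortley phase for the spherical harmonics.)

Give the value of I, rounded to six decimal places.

m-sum 0 ✓  L=16 even ✓  1≤7≤9 ✓
Π(2lᵢ+1) = 9×11×15 = 1485
triangle coeff Δ(4,5,7) = 1/6126120
Σ_t [0,2]: t=0:+1/69120 t=1:−1/20736 t=2:+1/69120 = -1/51840
(3j)²=280/21879 [(4 5 7; 0 0 0)], sign=+1
Σ_t [1,2]: t=1:−1/1935360 t=2:+1/1209600 = 1/3225600
(3j)²=243/61880 [(4 5 7; 1 4 -5)], sign=+1
⇒ 4πI² = 3645/48841
I = (+1)√(3645/48841/(4π)) = 0.07706400

0.077064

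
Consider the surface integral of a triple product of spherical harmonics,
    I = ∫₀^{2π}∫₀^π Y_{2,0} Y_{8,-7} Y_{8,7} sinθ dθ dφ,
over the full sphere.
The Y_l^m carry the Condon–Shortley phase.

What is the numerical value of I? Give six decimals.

0.165996

Rules hold: Σm=0, L=18 even, 6≤8≤10.
N = 5·17·17 = 1445
Δ = 2!·2!·14!/19! = 1/348840
Racah Σ t=0..2: t=0:+1/116121600 t=1:−1/25401600 t=2:+1/116121600 = -1/45158400
⇒ 3j(2 8 8; 0 0 0)² = 24/1615, sgn -1
Racah Σ t=0..1: t=0:+1/24908083200 t=1:−1/87178291200 = 1/34871316480
⇒ 3j(2 8 8; 0 -7 7)² = 125/7752, sgn -1
4πI² = N·(3j₀)²·(3jₘ)² = 125/361
I = +1·√(0.34626/4π) = 0.16599556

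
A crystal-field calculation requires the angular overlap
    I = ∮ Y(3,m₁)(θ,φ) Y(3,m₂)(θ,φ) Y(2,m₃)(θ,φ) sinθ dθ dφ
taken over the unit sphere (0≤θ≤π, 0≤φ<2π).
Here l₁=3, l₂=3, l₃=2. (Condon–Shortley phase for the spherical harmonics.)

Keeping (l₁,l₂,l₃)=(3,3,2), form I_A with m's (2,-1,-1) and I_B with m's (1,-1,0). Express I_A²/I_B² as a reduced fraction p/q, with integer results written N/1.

l's match ⇒ only the (l;m) 3-j factors differ between A and B.
A: triangle coeff Δ(3,3,2) = 1/3780; Σ_t [0,1]: t=0:+1/48 t=1:−1/12 = -1/16; (3j)²=1/28 [(3 3 2; 2 -1 -1)], sign=+1
B: triangle coeff Δ(3,3,2) = 1/3780; Σ_t [0,2]: t=0:+1/96 t=1:−1/6 t=2:+1/16 = -3/32; (3j)²=3/140 [(3 3 2; 1 -1 0)], sign=-1
I_A²/I_B² = (1/28)/(3/140) = 5/3

5/3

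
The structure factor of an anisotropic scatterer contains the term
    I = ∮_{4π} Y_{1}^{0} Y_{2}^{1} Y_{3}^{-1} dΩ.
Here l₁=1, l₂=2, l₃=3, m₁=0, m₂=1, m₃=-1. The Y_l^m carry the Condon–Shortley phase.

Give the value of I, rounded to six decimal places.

-0.233597

Rules hold: Σm=0, L=6 even, 1≤3≤3.
N = 3·5·7 = 105
Δ = 0!·2!·4!/7! = 1/105
Racah Σ t=0..0: t=0:+1/4 = 1/4
⇒ 3j(1 2 3; 0 0 0)² = 3/35, sgn -1
Racah Σ t=0..0: t=0:+1/6 = 1/6
⇒ 3j(1 2 3; 0 1 -1)² = 8/105, sgn +1
4πI² = N·(3j₀)²·(3jₘ)² = 24/35
I = -1·√(0.685714/4π) = -0.23359668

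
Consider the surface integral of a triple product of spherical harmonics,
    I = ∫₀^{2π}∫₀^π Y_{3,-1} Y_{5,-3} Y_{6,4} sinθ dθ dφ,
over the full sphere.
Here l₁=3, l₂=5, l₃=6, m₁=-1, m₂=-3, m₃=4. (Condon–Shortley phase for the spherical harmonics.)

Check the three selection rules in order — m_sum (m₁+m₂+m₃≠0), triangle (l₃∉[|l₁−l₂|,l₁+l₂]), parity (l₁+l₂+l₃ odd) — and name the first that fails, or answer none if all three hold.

m₁+m₂+m₃ = -1 − 3 + 4 = 0  ✓
triangle: |3−5|=2 ≤ l₃=6 ≤ 3+5=8  ✓
parity: l₁+l₂+l₃ = 14 is even  ✓

none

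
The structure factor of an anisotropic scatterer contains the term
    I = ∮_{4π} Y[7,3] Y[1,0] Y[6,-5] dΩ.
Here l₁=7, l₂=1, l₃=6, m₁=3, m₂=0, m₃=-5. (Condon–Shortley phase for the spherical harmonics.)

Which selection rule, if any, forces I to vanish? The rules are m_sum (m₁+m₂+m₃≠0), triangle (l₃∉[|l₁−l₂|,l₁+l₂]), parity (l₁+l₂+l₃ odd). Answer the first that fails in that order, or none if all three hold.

m_sum

m₁+m₂+m₃ = 3 + 0 − 5 = -2  ✗
triangle: |7−1|=6 ≤ l₃=6 ≤ 7+1=8
parity: l₁+l₂+l₃ = 14 is even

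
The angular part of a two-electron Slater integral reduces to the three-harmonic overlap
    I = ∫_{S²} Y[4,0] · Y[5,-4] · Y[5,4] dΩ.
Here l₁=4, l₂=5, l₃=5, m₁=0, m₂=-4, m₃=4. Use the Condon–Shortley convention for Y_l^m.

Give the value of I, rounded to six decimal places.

m-sum 0 ✓  L=14 even ✓  1≤5≤9 ✓
Π(2lᵢ+1) = 9×11×11 = 1089
triangle coeff Δ(4,5,5) = 1/3153150
Σ_t [0,4]: t=0:+1/69120 t=1:−1/1728 t=2:+1/576 t=3:−1/1728 t=4:+1/69120 = 7/11520
(3j)²=2/143 [(4 5 5; 0 0 0)], sign=-1
Σ_t [0,1]: t=0:+1/69120 t=1:−1/25920 = -1/41472
(3j)²=2/143 [(4 5 5; 0 -4 4)], sign=+1
⇒ 4πI² = 36/169
I = (-1)√(36/169/(4π)) = -0.13019760

-0.130198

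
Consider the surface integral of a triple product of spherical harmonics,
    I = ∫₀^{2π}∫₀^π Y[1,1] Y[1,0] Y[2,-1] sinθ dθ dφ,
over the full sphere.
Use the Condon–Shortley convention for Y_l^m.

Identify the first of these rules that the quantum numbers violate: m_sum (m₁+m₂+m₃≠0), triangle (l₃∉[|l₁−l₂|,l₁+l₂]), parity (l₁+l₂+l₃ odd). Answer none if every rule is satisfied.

none

Σmᵢ = 0  ✓
l₃∈[|l₁−l₂|,l₁+l₂]=[0,2], have l₃=2  ✓
Σlᵢ = 4 ⇒ even  ✓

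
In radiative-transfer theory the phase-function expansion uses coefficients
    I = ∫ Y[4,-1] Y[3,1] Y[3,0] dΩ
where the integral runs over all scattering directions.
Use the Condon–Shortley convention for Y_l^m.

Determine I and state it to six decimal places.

m-sum 0 ✓  L=10 even ✓  1≤3≤7 ✓
Π(2lᵢ+1) = 9×7×7 = 441
triangle coeff Δ(4,3,3) = 1/34650
Σ_t [1,3]: t=1:−1/72 t=2:+1/16 t=3:−1/72 = 5/144
(3j)²=2/77 [(4 3 3; 0 0 0)], sign=-1
Σ_t [2,4]: t=2:+1/48 t=3:−1/24 t=4:+1/288 = -5/288
(3j)²=5/462 [(4 3 3; -1 1 0)], sign=+1
⇒ 4πI² = 15/121
I = (-1)√(15/121/(4π)) = -0.09932258

-0.099323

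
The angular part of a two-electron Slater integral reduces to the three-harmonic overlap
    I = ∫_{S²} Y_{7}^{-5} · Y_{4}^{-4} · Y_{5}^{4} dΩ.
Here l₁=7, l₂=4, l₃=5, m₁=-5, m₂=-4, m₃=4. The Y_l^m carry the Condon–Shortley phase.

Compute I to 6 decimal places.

0.000000

-5 − 4 + 4 = -5 ≠ 0: azimuthal integral kills it; I = 0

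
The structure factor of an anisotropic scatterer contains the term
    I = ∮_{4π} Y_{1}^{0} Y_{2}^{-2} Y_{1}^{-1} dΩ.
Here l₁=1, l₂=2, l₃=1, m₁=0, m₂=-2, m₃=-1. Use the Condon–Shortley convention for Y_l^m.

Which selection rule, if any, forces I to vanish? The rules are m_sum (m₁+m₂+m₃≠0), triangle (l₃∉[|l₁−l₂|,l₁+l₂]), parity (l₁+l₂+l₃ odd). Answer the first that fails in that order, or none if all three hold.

m_sum

m₁+m₂+m₃ = 0 − 2 − 1 = -3  ✗
triangle: |1−2|=1 ≤ l₃=1 ≤ 1+2=3
parity: l₁+l₂+l₃ = 4 is even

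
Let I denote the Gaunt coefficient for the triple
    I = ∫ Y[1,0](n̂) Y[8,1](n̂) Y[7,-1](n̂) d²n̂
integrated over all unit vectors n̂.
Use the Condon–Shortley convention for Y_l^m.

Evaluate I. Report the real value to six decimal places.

-0.242860

Rules hold: Σm=0, L=16 even, 7≤7≤9.
N = 3·17·15 = 765
Δ = 2!·0!·14!/17! = 1/2040
Racah Σ t=1..1: t=1:−1/25401600 = -1/25401600
⇒ 3j(1 8 7; 0 0 0)² = 8/255, sgn +1
Racah Σ t=1..1: t=1:−1/29030400 = -1/29030400
⇒ 3j(1 8 7; 0 1 -1)² = 21/680, sgn -1
4πI² = N·(3j₀)²·(3jₘ)² = 63/85
I = -1·√(0.741176/4π) = -0.24285994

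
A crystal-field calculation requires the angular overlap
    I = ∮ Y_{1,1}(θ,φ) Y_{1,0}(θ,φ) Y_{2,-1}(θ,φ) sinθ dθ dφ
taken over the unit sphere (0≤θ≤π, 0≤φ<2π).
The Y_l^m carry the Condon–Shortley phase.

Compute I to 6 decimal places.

-0.218510

m-sum 0 ✓  L=4 even ✓  0≤2≤2 ✓
Π(2lᵢ+1) = 3×3×5 = 45
triangle coeff Δ(1,1,2) = 1/30
Σ_t [0,0]: t=0:+1/1 = 1/1
(3j)²=2/15 [(1 1 2; 0 0 0)], sign=+1
Σ_t [0,0]: t=0:+1/2 = 1/2
(3j)²=1/10 [(1 1 2; 1 0 -1)], sign=-1
⇒ 4πI² = 3/5
I = (-1)√(3/5/(4π)) = -0.21850969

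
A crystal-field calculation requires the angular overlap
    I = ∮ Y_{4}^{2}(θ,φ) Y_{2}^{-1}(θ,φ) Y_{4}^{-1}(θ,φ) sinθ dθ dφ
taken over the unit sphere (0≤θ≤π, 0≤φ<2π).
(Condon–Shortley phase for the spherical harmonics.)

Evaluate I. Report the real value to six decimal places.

Rules hold: Σm=0, L=10 even, 2≤4≤6.
N = 9·5·9 = 405
Δ = 2!·6!·2!/11! = 1/13860
Racah Σ t=0..2: t=0:+1/192 t=1:−1/36 t=2:+1/192 = -5/288
⇒ 3j(4 2 4; 0 0 0)² = 20/693, sgn -1
Racah Σ t=0..1: t=0:+1/96 t=1:−1/240 = 1/160
⇒ 3j(4 2 4; 2 -1 -1)² = 27/1540, sgn -1
4πI² = N·(3j₀)²·(3jₘ)² = 1215/5929
I = +1·√(0.204925/4π) = 0.12770047

0.127700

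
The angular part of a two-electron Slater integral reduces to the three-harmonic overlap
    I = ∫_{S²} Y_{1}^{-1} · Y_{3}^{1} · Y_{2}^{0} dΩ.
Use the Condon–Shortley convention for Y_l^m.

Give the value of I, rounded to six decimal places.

-0.202301

m-sum 0 ✓  L=6 even ✓  2≤2≤4 ✓
Π(2lᵢ+1) = 3×7×5 = 105
triangle coeff Δ(1,3,2) = 1/105
Σ_t [1,1]: t=1:−1/4 = -1/4
(3j)²=3/35 [(1 3 2; 0 0 0)], sign=-1
Σ_t [2,2]: t=2:+1/8 = 1/8
(3j)²=2/35 [(1 3 2; -1 1 0)], sign=+1
⇒ 4πI² = 18/35
I = (-1)√(18/35/(4π)) = -0.20230066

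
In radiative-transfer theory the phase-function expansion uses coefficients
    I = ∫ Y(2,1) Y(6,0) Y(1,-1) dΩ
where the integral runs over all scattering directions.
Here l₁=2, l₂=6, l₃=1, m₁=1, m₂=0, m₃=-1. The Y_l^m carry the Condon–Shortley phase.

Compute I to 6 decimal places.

l₃=1 ∉ [4,8] — triangle fails ⇒ I = 0

0.000000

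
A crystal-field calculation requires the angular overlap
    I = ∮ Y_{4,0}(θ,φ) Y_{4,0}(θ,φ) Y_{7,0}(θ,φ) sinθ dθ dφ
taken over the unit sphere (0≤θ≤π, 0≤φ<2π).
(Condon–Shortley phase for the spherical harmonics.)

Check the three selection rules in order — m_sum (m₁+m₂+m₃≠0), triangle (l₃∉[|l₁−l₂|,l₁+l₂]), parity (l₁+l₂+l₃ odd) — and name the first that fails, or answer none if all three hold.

parity

azimuthal sum: 0 + 0 + 0 = 0  ✓
0 ≤ 7 ≤ 8 (triangle on l)  ✓
L = 4 + 4 + 7 = 15 (odd)  ✗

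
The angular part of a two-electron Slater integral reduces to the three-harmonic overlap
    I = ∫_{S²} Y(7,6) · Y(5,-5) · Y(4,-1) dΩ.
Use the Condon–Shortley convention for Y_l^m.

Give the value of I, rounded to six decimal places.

Rules hold: Σm=0, L=16 even, 2≤4≤12.
N = 15·11·9 = 1485
Δ = 8!·6!·2!/17! = 1/6126120
Racah Σ t=3..5: t=3:−1/69120 t=4:+1/20736 t=5:−1/69120 = 1/51840
⇒ 3j(7 5 4; 0 0 0)² = 280/21879, sgn +1
Racah Σ t=0..0: t=0:+1/9676800 = 1/9676800
⇒ 3j(7 5 4; 6 -5 -1)² = 27/952, sgn -1
4πI² = N·(3j₀)²·(3jₘ)² = 2025/3757
I = -1·√(0.538994/4π) = -0.20710328

-0.207103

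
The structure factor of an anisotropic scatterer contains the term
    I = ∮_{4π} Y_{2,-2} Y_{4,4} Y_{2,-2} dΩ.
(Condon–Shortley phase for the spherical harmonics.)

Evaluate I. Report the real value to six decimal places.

Checks pass: Σm=0; 8 even; l₃=2∈[2,6].
(2·2+1)(2·4+1)(2·2+1) = 225
Δ: 4! 0! 4! / 9! → 1/630
sum: t=2:+1/16 = 1/16
3j²(2 4 2; 0 0 0) = Δ·Π!·Σ² = 2/35  (sign +1)
sum: t=4:+1/576 = 1/576
3j²(2 4 2; -2 4 -2) = Δ·Π!·Σ² = 1/9  (sign +1)
combine: 4πI² = 225·2/35·1/9 = 10/7
take √, sign +1: I = 0.33716777

0.337168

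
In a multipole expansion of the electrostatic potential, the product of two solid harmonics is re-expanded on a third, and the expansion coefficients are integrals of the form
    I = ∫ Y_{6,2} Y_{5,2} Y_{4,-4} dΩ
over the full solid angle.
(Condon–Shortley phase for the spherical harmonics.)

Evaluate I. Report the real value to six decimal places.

0.000000

l₁+l₂+l₃=15 is odd: 3j(l;000)=0 ⇒ I=0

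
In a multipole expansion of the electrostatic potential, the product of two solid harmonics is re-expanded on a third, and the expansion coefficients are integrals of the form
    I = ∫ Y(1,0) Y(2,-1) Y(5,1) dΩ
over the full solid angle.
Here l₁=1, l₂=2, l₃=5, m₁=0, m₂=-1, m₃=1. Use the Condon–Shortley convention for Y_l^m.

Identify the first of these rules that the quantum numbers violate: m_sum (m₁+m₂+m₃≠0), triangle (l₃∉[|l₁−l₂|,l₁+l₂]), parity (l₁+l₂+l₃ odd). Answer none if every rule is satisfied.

triangle

Σmᵢ = 0  ✓
l₃∈[|l₁−l₂|,l₁+l₂]=[1,3], have l₃=5  ✗
Σlᵢ = 8 ⇒ even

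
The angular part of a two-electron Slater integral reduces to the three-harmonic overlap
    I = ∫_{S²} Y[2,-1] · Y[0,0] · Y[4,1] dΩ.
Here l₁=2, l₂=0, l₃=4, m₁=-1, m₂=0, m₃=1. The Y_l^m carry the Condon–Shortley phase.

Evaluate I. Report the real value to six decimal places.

|2−0|≤4≤2+0 violated ⇒ I = 0

0.000000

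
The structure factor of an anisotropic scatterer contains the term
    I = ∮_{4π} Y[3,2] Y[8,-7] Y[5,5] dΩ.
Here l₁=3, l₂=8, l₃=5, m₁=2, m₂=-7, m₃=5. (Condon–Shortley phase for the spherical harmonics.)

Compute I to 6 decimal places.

Checks pass: Σm=0; 16 even; l₃=5∈[5,11].
(2·3+1)(2·8+1)(2·5+1) = 1309
Δ: 6! 0! 10! / 17! → 1/136136
sum: t=3:−1/518400 = -1/518400
3j²(3 8 5; 0 0 0) = Δ·Π!·Σ² = 56/2431  (sign +1)
sum: t=1:−1/435456000 = -1/435456000
3j²(3 8 5; 2 -7 5) = Δ·Π!·Σ² = 3/136  (sign -1)
combine: 4πI² = 1309·56/2431·3/136 = 147/221
take √, sign -1: I = -0.23006873

-0.230069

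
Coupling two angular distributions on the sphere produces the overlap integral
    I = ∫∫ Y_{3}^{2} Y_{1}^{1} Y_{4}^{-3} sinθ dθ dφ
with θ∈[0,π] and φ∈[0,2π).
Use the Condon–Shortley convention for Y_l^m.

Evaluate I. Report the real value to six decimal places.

-0.282095

Checks pass: Σm=0; 8 even; l₃=4∈[2,4].
(2·3+1)(2·1+1)(2·4+1) = 189
Δ: 0! 6! 2! / 9! → 1/252
sum: t=0:+1/36 = 1/36
3j²(3 1 4; 0 0 0) = Δ·Π!·Σ² = 4/63  (sign +1)
sum: t=0:+1/240 = 1/240
3j²(3 1 4; 2 1 -3) = Δ·Π!·Σ² = 1/12  (sign -1)
combine: 4πI² = 189·4/63·1/12 = 1/1
take √, sign -1: I = -0.28209479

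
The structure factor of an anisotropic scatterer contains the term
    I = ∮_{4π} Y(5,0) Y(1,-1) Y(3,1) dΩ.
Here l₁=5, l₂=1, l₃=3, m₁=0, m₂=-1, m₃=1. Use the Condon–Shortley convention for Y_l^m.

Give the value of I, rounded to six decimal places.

0.000000

triangle: need 4≤l₃≤6, have 3; I=0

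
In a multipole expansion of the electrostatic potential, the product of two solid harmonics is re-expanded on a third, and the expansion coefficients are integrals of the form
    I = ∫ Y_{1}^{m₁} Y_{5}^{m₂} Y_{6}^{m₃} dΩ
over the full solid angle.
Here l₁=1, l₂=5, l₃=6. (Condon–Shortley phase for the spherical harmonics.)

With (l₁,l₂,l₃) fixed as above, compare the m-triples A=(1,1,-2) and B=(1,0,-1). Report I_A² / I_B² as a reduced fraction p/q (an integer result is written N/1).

4/3

Shared (l₁,l₂,l₃)=(1,5,6): N and (l;000)² cancel in I_A²/I_B².
A: Δ = 0!·2!·10!/13! = 1/858; Racah Σ t=0..0: t=0:+1/34560 = 1/34560; ⇒ 3j(1 5 6; 1 1 -2)² = 14/429, sgn +1
B: Δ = 0!·2!·10!/13! = 1/858; Racah Σ t=0..0: t=0:+1/28800 = 1/28800; ⇒ 3j(1 5 6; 1 0 -1)² = 7/286, sgn -1
I_A²/I_B² = (14/429)/(7/286) = 4/3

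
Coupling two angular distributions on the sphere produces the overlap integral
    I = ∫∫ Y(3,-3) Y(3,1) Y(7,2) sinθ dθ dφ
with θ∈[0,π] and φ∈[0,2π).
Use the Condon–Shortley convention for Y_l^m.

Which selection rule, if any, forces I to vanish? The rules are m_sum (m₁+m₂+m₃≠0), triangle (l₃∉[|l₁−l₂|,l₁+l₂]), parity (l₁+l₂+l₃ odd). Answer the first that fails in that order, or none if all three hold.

triangle

Σmᵢ = 0  ✓
l₃∈[|l₁−l₂|,l₁+l₂]=[0,6], have l₃=7  ✗
Σlᵢ = 13 ⇒ odd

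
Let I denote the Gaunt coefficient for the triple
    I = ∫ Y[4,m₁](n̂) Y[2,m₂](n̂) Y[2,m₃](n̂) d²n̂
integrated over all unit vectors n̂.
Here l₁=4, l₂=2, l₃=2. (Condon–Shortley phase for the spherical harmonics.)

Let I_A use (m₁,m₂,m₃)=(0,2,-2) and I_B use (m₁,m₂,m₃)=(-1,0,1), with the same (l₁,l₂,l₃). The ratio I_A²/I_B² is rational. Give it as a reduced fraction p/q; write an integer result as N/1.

l's match ⇒ only the (l;m) 3-j factors differ between A and B.
A: triangle coeff Δ(4,2,2) = 1/630; Σ_t [4,4]: t=4:+1/576 = 1/576; (3j)²=1/630 [(4 2 2; 0 2 -2)], sign=+1
B: triangle coeff Δ(4,2,2) = 1/630; Σ_t [2,2]: t=2:+1/24 = 1/24; (3j)²=1/21 [(4 2 2; -1 0 1)], sign=-1
I_A²/I_B² = (1/630)/(1/21) = 1/30

1/30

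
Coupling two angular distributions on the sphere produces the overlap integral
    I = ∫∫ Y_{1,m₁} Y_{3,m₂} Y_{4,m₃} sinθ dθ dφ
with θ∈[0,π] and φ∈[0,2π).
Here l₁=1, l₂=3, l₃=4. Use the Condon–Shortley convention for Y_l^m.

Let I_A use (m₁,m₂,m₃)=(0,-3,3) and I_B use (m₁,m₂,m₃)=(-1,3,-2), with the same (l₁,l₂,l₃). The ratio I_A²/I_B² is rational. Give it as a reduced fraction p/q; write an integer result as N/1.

Shared (l₁,l₂,l₃)=(1,3,4): N and (l;000)² cancel in I_A²/I_B².
A: Δ = 0!·2!·6!/9! = 1/252; Racah Σ t=0..0: t=0:+1/720 = 1/720; ⇒ 3j(1 3 4; 0 -3 3)² = 1/36, sgn -1
B: Δ = 0!·2!·6!/9! = 1/252; Racah Σ t=0..0: t=0:+1/1440 = 1/1440; ⇒ 3j(1 3 4; -1 3 -2)² = 1/252, sgn +1
I_A²/I_B² = (1/36)/(1/252) = 7/1

7/1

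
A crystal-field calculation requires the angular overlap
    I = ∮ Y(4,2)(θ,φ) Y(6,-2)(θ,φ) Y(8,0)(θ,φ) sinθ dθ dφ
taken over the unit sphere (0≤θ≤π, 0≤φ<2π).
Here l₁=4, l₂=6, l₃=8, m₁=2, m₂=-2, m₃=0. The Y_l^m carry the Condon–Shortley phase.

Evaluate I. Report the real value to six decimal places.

-0.137687

m-sum 0 ✓  L=18 even ✓  2≤8≤10 ✓
Π(2lᵢ+1) = 9×13×17 = 1989
triangle coeff Δ(4,6,8) = 1/23279256
Σ_t [0,2]: t=0:+1/1658880 t=1:−1/518400 t=2:+1/1658880 = -1/1382400
(3j)²=504/46189 [(4 6 8; 0 0 0)], sign=-1
Σ_t [0,2]: t=0:+1/1658880 t=1:−1/3628800 t=2:+1/116121600 = 13/38707200
(3j)²=39/3553 [(4 6 8; 2 -2 0)], sign=+1
⇒ 4πI² = 176904/742577
I = (-1)√(176904/742577/(4π)) = -0.13768707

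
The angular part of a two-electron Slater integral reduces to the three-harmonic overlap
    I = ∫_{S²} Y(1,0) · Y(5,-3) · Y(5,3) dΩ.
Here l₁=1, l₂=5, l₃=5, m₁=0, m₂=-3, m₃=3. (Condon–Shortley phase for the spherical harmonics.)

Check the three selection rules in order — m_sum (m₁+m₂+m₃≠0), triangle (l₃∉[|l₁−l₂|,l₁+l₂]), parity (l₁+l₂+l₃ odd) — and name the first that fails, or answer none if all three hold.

parity

m₁+m₂+m₃ = 0 − 3 + 3 = 0  ✓
triangle: |1−5|=4 ≤ l₃=5 ≤ 1+5=6  ✓
parity: l₁+l₂+l₃ = 11 is odd  ✗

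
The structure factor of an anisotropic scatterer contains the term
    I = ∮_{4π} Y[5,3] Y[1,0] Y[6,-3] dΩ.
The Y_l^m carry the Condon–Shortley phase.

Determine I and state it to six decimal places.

Checks pass: Σm=0; 12 even; l₃=6∈[4,6].
(2·5+1)(2·1+1)(2·6+1) = 429
Δ: 0! 10! 2! / 13! → 1/858
sum: t=0:+1/14400 = 1/14400
3j²(5 1 6; 0 0 0) = Δ·Π!·Σ² = 6/143  (sign +1)
sum: t=0:+1/80640 = 1/80640
3j²(5 1 6; 3 0 -3) = Δ·Π!·Σ² = 9/286  (sign -1)
combine: 4πI² = 429·6/143·9/286 = 81/143
take √, sign -1: I = -0.21230956

-0.212310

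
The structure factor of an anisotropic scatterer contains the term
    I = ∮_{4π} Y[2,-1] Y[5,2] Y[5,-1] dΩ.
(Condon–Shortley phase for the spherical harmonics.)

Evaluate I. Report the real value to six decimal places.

0.104819

m-sum 0 ✓  L=12 even ✓  3≤5≤7 ✓
Π(2lᵢ+1) = 5×11×11 = 605
triangle coeff Δ(2,5,5) = 1/38610
Σ_t [0,2]: t=0:+1/2880 t=1:−1/576 t=2:+1/2880 = -1/960
(3j)²=10/429 [(2 5 5; 0 0 0)], sign=+1
Σ_t [1,2]: t=1:−1/2880 t=2:+1/1440 = 1/2880
(3j)²=7/715 [(2 5 5; -1 2 -1)], sign=+1
⇒ 4πI² = 70/507
I = (+1)√(70/507/(4π)) = 0.10481902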